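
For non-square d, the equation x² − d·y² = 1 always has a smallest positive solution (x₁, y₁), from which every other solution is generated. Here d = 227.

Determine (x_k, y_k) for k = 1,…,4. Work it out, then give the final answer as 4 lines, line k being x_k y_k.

226 15
102151 6780
46172026 3064545
20869653601 1385167560

√227 → a₀=15, period (15,30); ℓ=2 even so k=1
i=0: a=15 ⇒ p=15, q=1
i=1: a=15 ⇒ p=226, q=15
fundamental: x₁=226, y₁=15  (since 51076 − 227·225 = 1)
(226+15√227)^2 = 102151 + 6780√227
(226+15√227)^3 = 46172026 + 3064545√227
(226+15√227)^4 = 20869653601 + 1385167560√227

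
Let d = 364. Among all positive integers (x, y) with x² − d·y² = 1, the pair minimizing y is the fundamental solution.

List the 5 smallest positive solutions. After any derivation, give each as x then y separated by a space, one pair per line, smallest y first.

[19; 12,1,2,3,1,8,1,3,2,1,12,38] for √364; ℓ=12 ⇒ convergent index 11
a_0=19:  p_0=19·1+0=19,  q_0=19·0+1=1
a_1=12:  p_1=12·19+1=229,  q_1=12·1+0=12
…
a_5=1:  p_5=1·2423+725=3148,  q_5=1·127+38=165
a_6=8:  p_6=8·3148+2423=27607,  q_6=8·165+127=1447
a_7=1:  p_7=1·27607+3148=30755,  q_7=1·1447+165=1612
a_8=3:  p_8=3·30755+27607=119872,  q_8=3·1612+1447=6283
…
a_10=1:  p_10=1·270499+119872=390371,  q_10=1·14178+6283=20461
a_11=12:  p_11=12·390371+270499=4954951,  q_11=12·20461+14178=259710
(x₁, y₁) = (4954951, 259710);  4954951² − 364·259710² = 1 ✓
k=2:  x_2 = 4954951·4954951+364·259710·259710 = 49103078824801,  y_2 = 4954951·259710+259710·4954951 = 2573700648420
k=3:  x_3 = 4954951·49103078824801+364·259710·2573700648420 = 486606699052048124551,  y_3 = 4954951·2573700648420+259710·49103078824801 = 25505121203178395130
k=4:  x_4 = 4954951·486606699052048124551+364·259710·25505121203178395130 = 4822224700149240710505379201,  y_4 = 4954951·25505121203178395130+259710·486606699052048124551 = 252753251621617410554928840
k=5:  x_5 = 4954951·4822224700149240710505379201+364·259710·252753251621617410554928840 = 47787774200457874208819626306623751,  y_5 = 4954951·252753251621617410554928840+259710·4822224700149240710505379201 = 2504759953751544114971907242978550

4954951 259710
49103078824801 2573700648420
486606699052048124551 25505121203178395130
4822224700149240710505379201 252753251621617410554928840
47787774200457874208819626306623751 2504759953751544114971907242978550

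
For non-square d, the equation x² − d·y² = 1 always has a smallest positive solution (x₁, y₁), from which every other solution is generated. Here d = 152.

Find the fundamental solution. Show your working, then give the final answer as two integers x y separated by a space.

√152 → a₀=12, period (3,24); ℓ=2 even so k=1
step 0: (12, 1)  from 12·(1,0) + (0,1)
step 1: (37, 3)  from 3·(12,1) + (1,0)
(x₁, y₁) = (37, 3);  37² − 152·3² = 1 ✓

37 3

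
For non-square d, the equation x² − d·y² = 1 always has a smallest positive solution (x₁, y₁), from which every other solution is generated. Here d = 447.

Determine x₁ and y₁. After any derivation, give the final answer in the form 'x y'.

√447 = [21; 7,42, …], period ℓ=2 (even) → k=1
k=0  a_k=21  p_k/q_k = 21/1
k=1  a_k=7  p_k/q_k = 148/7
(x₁, y₁) = (148, 7);  148² − 447·7² = 1 ✓

148 7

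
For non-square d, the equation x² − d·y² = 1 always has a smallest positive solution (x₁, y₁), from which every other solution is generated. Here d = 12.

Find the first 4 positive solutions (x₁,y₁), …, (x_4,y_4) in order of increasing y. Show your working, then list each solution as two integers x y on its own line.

7 2
97 28
1351 390
18817 5432

d=12: √d = [3; 2,6] (ℓ=2, even), read p_1/q_1
step 0: (3, 1)  from 3·(1,0) + (0,1)
step 1: (7, 2)  from 2·(3,1) + (1,0)
(x₁, y₁) = (7, 2);  7² − 12·2² = 1 ✓
k=2:  x_2 = 7·7+12·2·2 = 97,  y_2 = 7·2+2·7 = 28
k=3:  x_3 = 7·97+12·2·28 = 1351,  y_3 = 7·28+2·97 = 390
k=4:  x_4 = 7·1351+12·2·390 = 18817,  y_4 = 7·390+2·1351 = 5432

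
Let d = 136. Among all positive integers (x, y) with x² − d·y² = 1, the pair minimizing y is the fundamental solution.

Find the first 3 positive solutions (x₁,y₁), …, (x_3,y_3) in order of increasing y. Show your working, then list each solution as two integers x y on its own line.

35 3
2449 210
171395 14697

[11; 1,1,1,22] for √136; ℓ=4 ⇒ convergent index 3
a_0=11:  p_0=11·1+0=11,  q_0=11·0+1=1
…
a_2=1:  p_2=1·12+11=23,  q_2=1·1+1=2
a_3=1:  p_3=1·23+12=35,  q_3=1·2+1=3
fundamental: x₁=35, y₁=3  (since 1225 − 136·9 = 1)
k=2:  x_2 = 35·35+136·3·3 = 2449,  y_2 = 35·3+3·35 = 210
k=3:  x_3 = 35·2449+136·3·210 = 171395,  y_3 = 35·210+3·2449 = 14697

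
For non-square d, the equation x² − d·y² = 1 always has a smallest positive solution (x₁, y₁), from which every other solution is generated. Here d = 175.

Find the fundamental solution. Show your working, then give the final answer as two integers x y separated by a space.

√175 = [13; 4,2,1,2,4,26, …], period ℓ=6 (even) → k=5
k=0  a_k=13  p_k/q_k = 13/1
…
k=4  a_k=2  p_k/q_k = 463/35
k=5  a_k=4  p_k/q_k = 2024/153
fundamental: x₁=2024, y₁=153  (since 4096576 − 175·23409 = 1)

2024 153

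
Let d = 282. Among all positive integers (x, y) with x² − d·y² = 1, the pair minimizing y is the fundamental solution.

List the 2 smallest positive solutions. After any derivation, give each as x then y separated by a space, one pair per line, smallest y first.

2351 140
11054401 658280

d=282: √d = [16; 1,3,1,4,1,3,1,32] (ℓ=8, even), read p_7/q_7
i=0: a=16 ⇒ p=16, q=1
…
i=2: a=3 ⇒ p=67, q=4
…
i=5: a=1 ⇒ p=487, q=29
i=6: a=3 ⇒ p=1864, q=111
i=7: a=1 ⇒ p=2351, q=140
(x₁, y₁) = (2351, 140);  2351² − 282·140² = 1 ✓
n=2: (2351,140)∘(2351,140) = (2351·2351+282·140·140, 2351·140+140·2351) = (11054401,658280)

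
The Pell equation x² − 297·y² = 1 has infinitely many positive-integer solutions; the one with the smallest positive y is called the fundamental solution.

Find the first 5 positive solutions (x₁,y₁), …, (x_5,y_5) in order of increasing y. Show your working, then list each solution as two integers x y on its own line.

[17; 4,3,1,1,2,1,1,3,4,34] for √297; ℓ=10 ⇒ convergent index 9
k=0  a_k=17  p_k/q_k = 17/1
k=1  a_k=4  p_k/q_k = 69/4
k=2  a_k=3  p_k/q_k = 224/13
k=3  a_k=1  p_k/q_k = 293/17
k=4  a_k=1  p_k/q_k = 517/30
…
k=6  a_k=1  p_k/q_k = 1844/107
k=7  a_k=1  p_k/q_k = 3171/184
k=8  a_k=3  p_k/q_k = 11357/659
k=9  a_k=4  p_k/q_k = 48599/2820
→ (48599, 2820).  Check: 48599²=2361862801, 297·2820²=2361862800, difference 1.
n=2: (48599,2820)∘(48599,2820) = (48599·48599+297·2820·2820, 48599·2820+2820·48599) = (4723725601,274098360)
n=3: (4723725601,274098360)∘(48599,2820) = (48599·4723725601+297·2820·274098360, 48599·274098360+2820·4723725601) = (459136680917399,26641812392460)
n=4: (459136680917399,26641812392460)∘(48599,2820) = (48599·459136680917399+297·2820·26641812392460, 48599·26641812392460+2820·459136680917399) = (44627167107085622401,2589530880648228720)
n=5: (44627167107085622401,2589530880648228720)∘(48599,2820) = (48599·44627167107085622401+297·2820·2589530880648228720, 48599·2589530880648228720+2820·44627167107085622401) = (4337671388015371645214999,251697222510604722734100)

48599 2820
4723725601 274098360
459136680917399 26641812392460
44627167107085622401 2589530880648228720
4337671388015371645214999 251697222510604722734100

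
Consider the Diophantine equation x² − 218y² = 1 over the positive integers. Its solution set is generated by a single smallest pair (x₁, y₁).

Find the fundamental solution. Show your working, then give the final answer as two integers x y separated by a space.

126003 8534

√218 → a₀=14, period (1,3,3,1,28); ℓ=5 odd so k=9
a_0=14:  p_0=14·1+0=14,  q_0=14·0+1=1
…
a_2=3:  p_2=3·15+14=59,  q_2=3·1+1=4
…
a_8=3:  p_8=3·29633+7471=96370,  q_8=3·2007+506=6527
a_9=1:  p_9=1·96370+29633=126003,  q_9=1·6527+2007=8534
(x₁, y₁) = (126003, 8534);  126003² − 218·8534² = 1 ✓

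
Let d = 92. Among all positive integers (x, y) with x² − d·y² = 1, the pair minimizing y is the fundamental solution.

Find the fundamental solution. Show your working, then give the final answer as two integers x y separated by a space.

[9; 1,1,2,4,2,1,1,18] for √92; ℓ=8 ⇒ convergent index 7
i=0: a=9 ⇒ p=9, q=1
i=1: a=1 ⇒ p=10, q=1
i=2: a=1 ⇒ p=19, q=2
i=3: a=2 ⇒ p=48, q=5
i=4: a=4 ⇒ p=211, q=22
i=5: a=2 ⇒ p=470, q=49
i=6: a=1 ⇒ p=681, q=71
i=7: a=1 ⇒ p=1151, q=120
fundamental: x₁=1151, y₁=120  (since 1324801 − 92·14400 = 1)

1151 120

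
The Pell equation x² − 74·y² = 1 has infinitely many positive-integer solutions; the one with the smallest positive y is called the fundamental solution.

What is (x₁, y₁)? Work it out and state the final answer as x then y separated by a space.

3699 430

[8; 1,1,1,1,16] for √74; ℓ=5 ⇒ convergent index 9
i=0: a=8 ⇒ p=8, q=1
…
i=2: a=1 ⇒ p=17, q=2
…
i=5: a=16 ⇒ p=714, q=83
i=6: a=1 ⇒ p=757, q=88
…
i=8: a=1 ⇒ p=2228, q=259
i=9: a=1 ⇒ p=3699, q=430
→ (3699, 430).  Check: 3699²=13682601, 74·430²=13682600, difference 1.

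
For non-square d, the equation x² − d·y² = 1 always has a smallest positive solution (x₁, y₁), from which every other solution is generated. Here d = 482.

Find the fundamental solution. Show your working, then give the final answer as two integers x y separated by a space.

483 22

[21; 1,20,1,42] for √482; ℓ=4 ⇒ convergent index 3
step 0: (21, 1)  from 21·(1,0) + (0,1)
…
step 2: (461, 21)  from 20·(22,1) + (21,1)
step 3: (483, 22)  from 1·(461,21) + (22,1)
fundamental: x₁=483, y₁=22  (since 233289 − 482·484 = 1)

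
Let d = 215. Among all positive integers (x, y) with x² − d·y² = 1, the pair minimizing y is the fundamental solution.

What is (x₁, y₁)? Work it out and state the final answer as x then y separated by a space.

d=215: √d = [14; 1,1,1,28] (ℓ=4, even), read p_3/q_3
step 0: (14, 1)  from 14·(1,0) + (0,1)
step 1: (15, 1)  from 1·(14,1) + (1,0)
step 2: (29, 2)  from 1·(15,1) + (14,1)
step 3: (44, 3)  from 1·(29,2) + (15,1)
(x₁, y₁) = (44, 3);  44² − 215·3² = 1 ✓

44 3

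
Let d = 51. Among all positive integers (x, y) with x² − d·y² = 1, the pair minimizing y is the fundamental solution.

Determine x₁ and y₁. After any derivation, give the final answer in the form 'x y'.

d=51: √d = [7; 7,14] (ℓ=2, even), read p_1/q_1
k=0  a_k=7  p_k/q_k = 7/1
k=1  a_k=7  p_k/q_k = 50/7
→ (50, 7).  Check: 50²=2500, 51·7²=2499, difference 1.

50 7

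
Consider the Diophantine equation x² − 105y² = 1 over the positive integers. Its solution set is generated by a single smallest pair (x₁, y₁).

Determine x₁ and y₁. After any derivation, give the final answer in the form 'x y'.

√105 → a₀=10, period (4,20); ℓ=2 even so k=1
i=0: a=10 ⇒ p=10, q=1
i=1: a=4 ⇒ p=41, q=4
fundamental: x₁=41, y₁=4  (since 1681 − 105·16 = 1)

41 4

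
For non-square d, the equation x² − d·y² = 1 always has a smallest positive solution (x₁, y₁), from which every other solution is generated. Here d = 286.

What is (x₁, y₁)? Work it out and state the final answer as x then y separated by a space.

√286 → a₀=16, period (1,10,3,3,2,3,3,10,1,32); ℓ=10 even so k=9
k=0  a_k=16  p_k/q_k = 16/1
…
k=3  a_k=3  p_k/q_k = 575/34
…
k=5  a_k=2  p_k/q_k = 4397/260
…
k=7  a_k=3  p_k/q_k = 49703/2939
k=8  a_k=10  p_k/q_k = 512132/30283
k=9  a_k=1  p_k/q_k = 561835/33222
(x₁, y₁) = (561835, 33222);  561835² − 286·33222² = 1 ✓

561835 33222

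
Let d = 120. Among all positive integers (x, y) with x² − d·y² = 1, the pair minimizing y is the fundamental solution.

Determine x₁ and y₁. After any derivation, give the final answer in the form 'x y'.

[10; 1,20] for √120; ℓ=2 ⇒ convergent index 1
a_0=10:  p_0=10·1+0=10,  q_0=10·0+1=1
a_1=1:  p_1=1·10+1=11,  q_1=1·1+0=1
fundamental: x₁=11, y₁=1  (since 121 − 120·1 = 1)

11 1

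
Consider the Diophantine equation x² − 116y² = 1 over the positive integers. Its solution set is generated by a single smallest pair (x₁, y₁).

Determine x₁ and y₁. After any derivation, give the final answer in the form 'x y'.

√116 = [10; 1,3,2,1,4,1,2,3,1,20, …], period ℓ=10 (even) → k=9
i=0: a=10 ⇒ p=10, q=1
…
i=2: a=3 ⇒ p=43, q=4
…
i=6: a=1 ⇒ p=797, q=74
…
i=8: a=3 ⇒ p=7550, q=701
i=9: a=1 ⇒ p=9801, q=910
→ (9801, 910).  Check: 9801²=96059601, 116·910²=96059600, difference 1.

9801 910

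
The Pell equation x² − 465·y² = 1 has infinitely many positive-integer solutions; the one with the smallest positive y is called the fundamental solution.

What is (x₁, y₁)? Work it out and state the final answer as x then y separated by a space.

[21; 1,1,3,2,2,2,3,1,1,42] for √465; ℓ=10 ⇒ convergent index 9
step 0: (21, 1)  from 21·(1,0) + (0,1)
step 1: (22, 1)  from 1·(21,1) + (1,0)
step 2: (43, 2)  from 1·(22,1) + (21,1)
…
step 5: (841, 39)  from 2·(345,16) + (151,7)
step 6: (2027, 94)  from 2·(841,39) + (345,16)
step 7: (6922, 321)  from 3·(2027,94) + (841,39)
step 8: (8949, 415)  from 1·(6922,321) + (2027,94)
step 9: (15871, 736)  from 1·(8949,415) + (6922,321)
fundamental: x₁=15871, y₁=736  (since 251888641 − 465·541696 = 1)

15871 736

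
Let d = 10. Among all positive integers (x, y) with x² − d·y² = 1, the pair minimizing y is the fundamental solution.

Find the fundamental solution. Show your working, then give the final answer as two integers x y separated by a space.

19 6

[3; 6] for √10; ℓ=1 ⇒ convergent index 1
i=0: a=3 ⇒ p=3, q=1
i=1: a=6 ⇒ p=19, q=6
→ (19, 6).  Check: 19²=361, 10·6²=360, difference 1.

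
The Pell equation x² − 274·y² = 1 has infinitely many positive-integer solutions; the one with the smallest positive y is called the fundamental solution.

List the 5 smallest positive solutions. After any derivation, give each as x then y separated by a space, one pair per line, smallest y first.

3959299 239190
31352097142801 1894049455620
248264653730785753699 14998216231173381570
1965907990503261255572251201 118764845051735182903983240
15567235081782895307198186429982499 940451064496965117656884702915950

√274 → a₀=16, period (1,1,4,4,1,1,32); ℓ=7 odd so k=13
k=0  a_k=16  p_k/q_k = 16/1
k=1  a_k=1  p_k/q_k = 17/1
…
k=3  a_k=4  p_k/q_k = 149/9
k=4  a_k=4  p_k/q_k = 629/38
…
k=7  a_k=32  p_k/q_k = 45802/2767
k=8  a_k=1  p_k/q_k = 47209/2852
k=9  a_k=1  p_k/q_k = 93011/5619
…
k=12  a_k=1  p_k/q_k = 2189276/132259
k=13  a_k=1  p_k/q_k = 3959299/239190
→ (3959299, 239190).  Check: 3959299²=15676048571401, 274·239190²=15676048571400, difference 1.
k=2:  x_2 = 3959299·3959299+274·239190·239190 = 31352097142801,  y_2 = 3959299·239190+239190·3959299 = 1894049455620
k=3:  x_3 = 3959299·31352097142801+274·239190·1894049455620 = 248264653730785753699,  y_3 = 3959299·1894049455620+239190·31352097142801 = 14998216231173381570
k=4:  x_4 = 3959299·248264653730785753699+274·239190·14998216231173381570 = 1965907990503261255572251201,  y_4 = 3959299·14998216231173381570+239190·248264653730785753699 = 118764845051735182903983240
k=5:  x_5 = 3959299·1965907990503261255572251201+274·239190·118764845051735182903983240 = 15567235081782895307198186429982499,  y_5 = 3959299·118764845051735182903983240+239190·1965907990503261255572251201 = 940451064496965117656884702915950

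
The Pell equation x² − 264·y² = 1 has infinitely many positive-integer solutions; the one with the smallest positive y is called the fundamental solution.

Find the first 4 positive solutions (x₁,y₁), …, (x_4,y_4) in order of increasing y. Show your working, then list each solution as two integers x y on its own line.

[16; 4,32] for √264; ℓ=2 ⇒ convergent index 1
i=0: a=16 ⇒ p=16, q=1
i=1: a=4 ⇒ p=65, q=4
(x₁, y₁) = (65, 4);  65² − 264·4² = 1 ✓
(x_2, y_2) = (65·65 + 264·4·4, 65·4 + 4·65) = (8449, 520)
(x_3, y_3) = (65·8449 + 264·4·520, 65·520 + 4·8449) = (1098305, 67596)
(x_4, y_4) = (65·1098305 + 264·4·67596, 65·67596 + 4·1098305) = (142771201, 8786960)

65 4
8449 520
1098305 67596
142771201 8786960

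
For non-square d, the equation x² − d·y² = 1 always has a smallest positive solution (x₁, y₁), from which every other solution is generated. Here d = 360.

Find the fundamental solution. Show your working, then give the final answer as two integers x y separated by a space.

√360 → a₀=18, period (1,36); ℓ=2 even so k=1
a_0=18:  p_0=18·1+0=18,  q_0=18·0+1=1
a_1=1:  p_1=1·18+1=19,  q_1=1·1+0=1
(x₁, y₁) = (19, 1);  19² − 360·1² = 1 ✓

19 1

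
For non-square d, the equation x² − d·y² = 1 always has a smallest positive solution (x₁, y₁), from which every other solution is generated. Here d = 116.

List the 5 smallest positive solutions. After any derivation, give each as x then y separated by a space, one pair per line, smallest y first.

9801 910
192119201 17837820
3765920568201 349656946730
73819574785756801 6853975451963640
1447011301184484245001 134351626459734324550

√116 → a₀=10, period (1,3,2,1,4,1,2,3,1,20); ℓ=10 even so k=9
step 0: (10, 1)  from 10·(1,0) + (0,1)
step 1: (11, 1)  from 1·(10,1) + (1,0)
step 2: (43, 4)  from 3·(11,1) + (10,1)
step 3: (97, 9)  from 2·(43,4) + (11,1)
step 4: (140, 13)  from 1·(97,9) + (43,4)
step 5: (657, 61)  from 4·(140,13) + (97,9)
step 6: (797, 74)  from 1·(657,61) + (140,13)
step 7: (2251, 209)  from 2·(797,74) + (657,61)
step 8: (7550, 701)  from 3·(2251,209) + (797,74)
step 9: (9801, 910)  from 1·(7550,701) + (2251,209)
(x₁, y₁) = (9801, 910);  9801² − 116·910² = 1 ✓
(x_2, y_2) = (9801·9801 + 116·910·910, 9801·910 + 910·9801) = (192119201, 17837820)
(x_3, y_3) = (9801·192119201 + 116·910·17837820, 9801·17837820 + 910·192119201) = (3765920568201, 349656946730)
(x_4, y_4) = (9801·3765920568201 + 116·910·349656946730, 9801·349656946730 + 910·3765920568201) = (73819574785756801, 6853975451963640)
(x_5, y_5) = (9801·73819574785756801 + 116·910·6853975451963640, 9801·6853975451963640 + 910·73819574785756801) = (1447011301184484245001, 134351626459734324550)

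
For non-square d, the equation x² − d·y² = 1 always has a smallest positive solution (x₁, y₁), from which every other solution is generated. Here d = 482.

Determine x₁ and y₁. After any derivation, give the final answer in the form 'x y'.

[21; 1,20,1,42] for √482; ℓ=4 ⇒ convergent index 3
step 0: (21, 1)  from 21·(1,0) + (0,1)
…
step 2: (461, 21)  from 20·(22,1) + (21,1)
step 3: (483, 22)  from 1·(461,21) + (22,1)
→ (483, 22).  Check: 483²=233289, 482·22²=233288, difference 1.

483 22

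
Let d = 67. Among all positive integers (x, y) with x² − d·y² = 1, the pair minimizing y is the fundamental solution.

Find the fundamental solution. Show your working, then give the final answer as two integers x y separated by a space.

48842 5967

√67 → a₀=8, period (5,2,1,1,7,1,1,2,5,16); ℓ=10 even so k=9
i=0: a=8 ⇒ p=8, q=1
i=1: a=5 ⇒ p=41, q=5
…
i=3: a=1 ⇒ p=131, q=16
…
i=5: a=7 ⇒ p=1678, q=205
…
i=7: a=1 ⇒ p=3577, q=437
i=8: a=2 ⇒ p=9053, q=1106
i=9: a=5 ⇒ p=48842, q=5967
fundamental: x₁=48842, y₁=5967  (since 2385540964 − 67·35605089 = 1)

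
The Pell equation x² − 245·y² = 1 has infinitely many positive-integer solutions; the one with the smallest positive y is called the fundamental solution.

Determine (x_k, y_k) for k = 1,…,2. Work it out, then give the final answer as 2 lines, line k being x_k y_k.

51841 3312
5374978561 343394784

√245 → a₀=15, period (1,1,1,7,6,7,1,1,1,30); ℓ=10 even so k=9
k=0  a_k=15  p_k/q_k = 15/1
k=1  a_k=1  p_k/q_k = 16/1
k=2  a_k=1  p_k/q_k = 31/2
…
k=4  a_k=7  p_k/q_k = 360/23
…
k=6  a_k=7  p_k/q_k = 15809/1010
k=7  a_k=1  p_k/q_k = 18016/1151
k=8  a_k=1  p_k/q_k = 33825/2161
k=9  a_k=1  p_k/q_k = 51841/3312
fundamental: x₁=51841, y₁=3312  (since 2687489281 − 245·10969344 = 1)
(51841+3312√245)^2 = 5374978561 + 343394784√245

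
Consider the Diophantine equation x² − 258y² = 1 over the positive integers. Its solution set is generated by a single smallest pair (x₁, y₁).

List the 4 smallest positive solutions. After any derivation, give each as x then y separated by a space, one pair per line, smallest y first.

257 16
132097 8224
67897601 4227120
34899234817 2172731456

√258 → a₀=16, period (16,32); ℓ=2 even so k=1
step 0: (16, 1)  from 16·(1,0) + (0,1)
step 1: (257, 16)  from 16·(16,1) + (1,0)
(x₁, y₁) = (257, 16);  257² − 258·16² = 1 ✓
(257+16√258)^2 = 132097 + 8224√258
(257+16√258)^3 = 67897601 + 4227120√258
(257+16√258)^4 = 34899234817 + 2172731456√258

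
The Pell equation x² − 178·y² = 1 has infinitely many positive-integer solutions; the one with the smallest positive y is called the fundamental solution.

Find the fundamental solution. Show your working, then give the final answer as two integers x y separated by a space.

√178 → a₀=13, period (2,1,12,1,2,26); ℓ=6 even so k=5
k=0  a_k=13  p_k/q_k = 13/1
…
k=3  a_k=12  p_k/q_k = 507/38
k=4  a_k=1  p_k/q_k = 547/41
k=5  a_k=2  p_k/q_k = 1601/120
(x₁, y₁) = (1601, 120);  1601² − 178·120² = 1 ✓

1601 120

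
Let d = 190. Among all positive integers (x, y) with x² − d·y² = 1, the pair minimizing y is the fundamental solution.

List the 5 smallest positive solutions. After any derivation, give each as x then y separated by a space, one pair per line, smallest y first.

[13; 1,3,1,1,1,…,3,1,26] for √190; ℓ=14 ⇒ convergent index 13
k=0  a_k=13  p_k/q_k = 13/1
…
k=2  a_k=3  p_k/q_k = 55/4
k=3  a_k=1  p_k/q_k = 69/5
…
k=6  a_k=2  p_k/q_k = 510/37
k=7  a_k=2  p_k/q_k = 1213/88
…
k=11  a_k=1  p_k/q_k = 11234/815
k=12  a_k=3  p_k/q_k = 40787/2959
k=13  a_k=1  p_k/q_k = 52021/3774
→ (52021, 3774).  Check: 52021²=2706184441, 190·3774²=2706184440, difference 1.
k=2:  x_2 = 52021·52021+190·3774·3774 = 5412368881,  y_2 = 52021·3774+3774·52021 = 392654508
k=3:  x_3 = 52021·5412368881+190·3774·392654508 = 563113683064981,  y_3 = 52021·392654508+3774·5412368881 = 40852560317562
k=4:  x_4 = 52021·563113683064981+190·3774·40852560317562 = 58587473808034384321,  y_4 = 52021·40852560317562+3774·563113683064981 = 4250382080167131096
k=5:  x_5 = 52021·58587473808034384321+190·3774·4250382080167131096 = 6095557949372399730460501,  y_5 = 52021·4250382080167131096+3774·58587473808034384321 = 442218252343896093172470

52021 3774
5412368881 392654508
563113683064981 40852560317562
58587473808034384321 4250382080167131096
6095557949372399730460501 442218252343896093172470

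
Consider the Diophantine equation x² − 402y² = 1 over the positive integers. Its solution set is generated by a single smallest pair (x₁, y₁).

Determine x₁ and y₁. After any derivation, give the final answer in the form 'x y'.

√402 = [20; 20,40, …], period ℓ=2 (even) → k=1
a_0=20:  p_0=20·1+0=20,  q_0=20·0+1=1
a_1=20:  p_1=20·20+1=401,  q_1=20·1+0=20
(x₁, y₁) = (401, 20);  401² − 402·20² = 1 ✓

401 20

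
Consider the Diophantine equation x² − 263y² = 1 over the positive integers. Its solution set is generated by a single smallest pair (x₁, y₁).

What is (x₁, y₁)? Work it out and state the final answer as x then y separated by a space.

139128 8579

√263 = [16; 4,1,1,1,1,15,1,1,1,1,4,32, …], period ℓ=12 (even) → k=11
k=0  a_k=16  p_k/q_k = 16/1
k=1  a_k=4  p_k/q_k = 65/4
k=2  a_k=1  p_k/q_k = 81/5
k=3  a_k=1  p_k/q_k = 146/9
…
k=6  a_k=15  p_k/q_k = 5822/359
…
k=8  a_k=1  p_k/q_k = 12017/741
k=9  a_k=1  p_k/q_k = 18212/1123
k=10  a_k=1  p_k/q_k = 30229/1864
k=11  a_k=4  p_k/q_k = 139128/8579
fundamental: x₁=139128, y₁=8579  (since 19356600384 − 263·73599241 = 1)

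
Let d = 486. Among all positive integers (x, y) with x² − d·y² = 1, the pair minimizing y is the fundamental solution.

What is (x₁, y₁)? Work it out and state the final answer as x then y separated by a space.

485 22

d=486: √d = [22; 22,44] (ℓ=2, even), read p_1/q_1
i=0: a=22 ⇒ p=22, q=1
i=1: a=22 ⇒ p=485, q=22
(x₁, y₁) = (485, 22);  485² − 486·22² = 1 ✓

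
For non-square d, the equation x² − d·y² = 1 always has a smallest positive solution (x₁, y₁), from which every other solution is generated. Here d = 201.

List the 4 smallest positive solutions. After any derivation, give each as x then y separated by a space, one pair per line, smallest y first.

515095 36332
530645718049 37428863080
546665912276384215 38558840456348868
563169756167477608732801 39722931849688611461840

√201 = [14; 5,1,1,1,2,…,1,5,28, …], period ℓ=14 (even) → k=13
step 0: (14, 1)  from 14·(1,0) + (0,1)
…
step 2: (85, 6)  from 1·(71,5) + (14,1)
…
step 4: (241, 17)  from 1·(156,11) + (85,6)
…
step 6: (879, 62)  from 1·(638,45) + (241,17)
…
step 9: (24768, 1747)  from 2·(8549,603) + (7670,541)
…
step 11: (58085, 4097)  from 1·(33317,2350) + (24768,1747)
step 12: (91402, 6447)  from 1·(58085,4097) + (33317,2350)
step 13: (515095, 36332)  from 5·(91402,6447) + (58085,4097)
→ (515095, 36332).  Check: 515095²=265322859025, 201·36332²=265322859024, difference 1.
n=2: (515095,36332)∘(515095,36332) = (515095·515095+201·36332·36332, 515095·36332+36332·515095) = (530645718049,37428863080)
n=3: (530645718049,37428863080)∘(515095,36332) = (515095·530645718049+201·36332·37428863080, 515095·37428863080+36332·530645718049) = (546665912276384215,38558840456348868)
n=4: (546665912276384215,38558840456348868)∘(515095,36332) = (515095·546665912276384215+201·36332·38558840456348868, 515095·38558840456348868+36332·546665912276384215) = (563169756167477608732801,39722931849688611461840)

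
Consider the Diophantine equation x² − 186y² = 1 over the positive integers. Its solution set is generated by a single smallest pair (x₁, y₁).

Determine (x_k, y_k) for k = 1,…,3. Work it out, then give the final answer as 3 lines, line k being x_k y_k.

√186 = [13; 1,1,1,3,4,3,1,1,1,26, …], period ℓ=10 (even) → k=9
i=0: a=13 ⇒ p=13, q=1
…
i=2: a=1 ⇒ p=27, q=2
i=3: a=1 ⇒ p=41, q=3
i=4: a=3 ⇒ p=150, q=11
…
i=6: a=3 ⇒ p=2073, q=152
i=7: a=1 ⇒ p=2714, q=199
i=8: a=1 ⇒ p=4787, q=351
i=9: a=1 ⇒ p=7501, q=550
fundamental: x₁=7501, y₁=550  (since 56265001 − 186·302500 = 1)
k=2:  x_2 = 7501·7501+186·550·550 = 112530001,  y_2 = 7501·550+550·7501 = 8251100
k=3:  x_3 = 7501·112530001+186·550·8251100 = 1688175067501,  y_3 = 7501·8251100+550·112530001 = 123783001650

7501 550
112530001 8251100
1688175067501 123783001650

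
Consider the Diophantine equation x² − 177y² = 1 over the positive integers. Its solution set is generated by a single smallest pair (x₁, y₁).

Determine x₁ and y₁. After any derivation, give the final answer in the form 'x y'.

62423 4692

[13; 3,3,2,8,2,3,3,26] for √177; ℓ=8 ⇒ convergent index 7
k=0  a_k=13  p_k/q_k = 13/1
…
k=4  a_k=8  p_k/q_k = 2581/194
k=5  a_k=2  p_k/q_k = 5468/411
k=6  a_k=3  p_k/q_k = 18985/1427
k=7  a_k=3  p_k/q_k = 62423/4692
fundamental: x₁=62423, y₁=4692  (since 3896630929 − 177·22014864 = 1)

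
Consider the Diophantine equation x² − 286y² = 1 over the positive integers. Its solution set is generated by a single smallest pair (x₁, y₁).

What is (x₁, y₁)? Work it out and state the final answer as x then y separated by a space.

561835 33222

√286 = [16; 1,10,3,3,2,3,3,10,1,32, …], period ℓ=10 (even) → k=9
i=0: a=16 ⇒ p=16, q=1
i=1: a=1 ⇒ p=17, q=1
i=2: a=10 ⇒ p=186, q=11
i=3: a=3 ⇒ p=575, q=34
i=4: a=3 ⇒ p=1911, q=113
…
i=6: a=3 ⇒ p=15102, q=893
i=7: a=3 ⇒ p=49703, q=2939
i=8: a=10 ⇒ p=512132, q=30283
i=9: a=1 ⇒ p=561835, q=33222
→ (561835, 33222).  Check: 561835²=315658567225, 286·33222²=315658567224, difference 1.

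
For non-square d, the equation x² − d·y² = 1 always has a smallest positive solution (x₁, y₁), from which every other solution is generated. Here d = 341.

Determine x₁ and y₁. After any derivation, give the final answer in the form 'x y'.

√341 = [18; 2,6,1,8,2,…,6,2,36, …], period ℓ=14 (even) → k=13
step 0: (18, 1)  from 18·(1,0) + (0,1)
step 1: (37, 2)  from 2·(18,1) + (1,0)
step 2: (240, 13)  from 6·(37,2) + (18,1)
…
step 4: (2456, 133)  from 8·(277,15) + (240,13)
…
step 6: (7645, 414)  from 1·(5189,281) + (2456,133)
step 7: (20479, 1109)  from 2·(7645,414) + (5189,281)
step 8: (28124, 1523)  from 1·(20479,1109) + (7645,414)
…
step 12: (4953942, 268271)  from 6·(718667,38918) + (641940,34763)
step 13: (10626551, 575460)  from 2·(4953942,268271) + (718667,38918)
(x₁, y₁) = (10626551, 575460);  10626551² − 341·575460² = 1 ✓

10626551 575460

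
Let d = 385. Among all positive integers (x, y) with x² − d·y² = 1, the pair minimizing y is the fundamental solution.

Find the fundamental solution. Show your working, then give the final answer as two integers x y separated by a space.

[19; 1,1,1,1,1,…,1,1,38] for √385; ℓ=16 ⇒ convergent index 15
k=0  a_k=19  p_k/q_k = 19/1
…
k=2  a_k=1  p_k/q_k = 39/2
…
k=5  a_k=1  p_k/q_k = 157/8
k=6  a_k=3  p_k/q_k = 569/29
k=7  a_k=1  p_k/q_k = 726/37
…
k=9  a_k=1  p_k/q_k = 2747/140
k=10  a_k=3  p_k/q_k = 10262/523
…
k=12  a_k=1  p_k/q_k = 23271/1186
…
k=14  a_k=1  p_k/q_k = 59551/3035
k=15  a_k=1  p_k/q_k = 95831/4884
fundamental: x₁=95831, y₁=4884  (since 9183580561 − 385·23853456 = 1)

95831 4884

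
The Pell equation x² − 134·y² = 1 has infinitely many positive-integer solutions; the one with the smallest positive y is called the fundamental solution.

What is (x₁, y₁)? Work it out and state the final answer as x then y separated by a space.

√134 = [11; 1,1,2,1,3,…,1,1,22, …], period ℓ=14 (even) → k=13
k=0  a_k=11  p_k/q_k = 11/1
k=1  a_k=1  p_k/q_k = 12/1
…
k=5  a_k=3  p_k/q_k = 301/26
…
k=8  a_k=1  p_k/q_k = 4503/389
k=9  a_k=3  p_k/q_k = 17630/1523
…
k=11  a_k=2  p_k/q_k = 61896/5347
k=12  a_k=1  p_k/q_k = 84029/7259
k=13  a_k=1  p_k/q_k = 145925/12606
fundamental: x₁=145925, y₁=12606  (since 21294105625 − 134·158911236 = 1)

145925 12606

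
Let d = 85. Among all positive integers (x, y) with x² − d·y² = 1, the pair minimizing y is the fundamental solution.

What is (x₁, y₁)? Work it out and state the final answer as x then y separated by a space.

√85 → a₀=9, period (4,1,1,4,18); ℓ=5 odd so k=9
i=0: a=9 ⇒ p=9, q=1
…
i=2: a=1 ⇒ p=46, q=5
i=3: a=1 ⇒ p=83, q=9
i=4: a=4 ⇒ p=378, q=41
…
i=6: a=4 ⇒ p=27926, q=3029
…
i=8: a=1 ⇒ p=62739, q=6805
i=9: a=4 ⇒ p=285769, q=30996
(x₁, y₁) = (285769, 30996);  285769² − 85·30996² = 1 ✓

285769 30996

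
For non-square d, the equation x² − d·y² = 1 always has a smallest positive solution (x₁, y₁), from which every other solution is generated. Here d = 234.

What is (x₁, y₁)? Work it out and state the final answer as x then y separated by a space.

5201 340

[15; 3,2,1,2,1,2,3,30] for √234; ℓ=8 ⇒ convergent index 7
a_0=15:  p_0=15·1+0=15,  q_0=15·0+1=1
a_1=3:  p_1=3·15+1=46,  q_1=3·1+0=3
a_2=2:  p_2=2·46+15=107,  q_2=2·3+1=7
a_3=1:  p_3=1·107+46=153,  q_3=1·7+3=10
…
a_5=1:  p_5=1·413+153=566,  q_5=1·27+10=37
a_6=2:  p_6=2·566+413=1545,  q_6=2·37+27=101
a_7=3:  p_7=3·1545+566=5201,  q_7=3·101+37=340
(x₁, y₁) = (5201, 340);  5201² − 234·340² = 1 ✓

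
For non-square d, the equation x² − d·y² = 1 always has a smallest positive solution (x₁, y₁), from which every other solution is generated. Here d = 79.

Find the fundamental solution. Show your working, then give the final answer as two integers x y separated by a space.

[8; 1,7,1,16] for √79; ℓ=4 ⇒ convergent index 3
k=0  a_k=8  p_k/q_k = 8/1
k=1  a_k=1  p_k/q_k = 9/1
k=2  a_k=7  p_k/q_k = 71/8
k=3  a_k=1  p_k/q_k = 80/9
fundamental: x₁=80, y₁=9  (since 6400 − 79·81 = 1)

80 9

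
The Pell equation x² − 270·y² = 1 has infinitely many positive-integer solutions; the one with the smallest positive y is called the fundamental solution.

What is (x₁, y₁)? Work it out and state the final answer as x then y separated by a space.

[16; 2,3,6,3,2,32] for √270; ℓ=6 ⇒ convergent index 5
k=0  a_k=16  p_k/q_k = 16/1
…
k=2  a_k=3  p_k/q_k = 115/7
…
k=4  a_k=3  p_k/q_k = 2284/139
k=5  a_k=2  p_k/q_k = 5291/322
fundamental: x₁=5291, y₁=322  (since 27994681 − 270·103684 = 1)

5291 322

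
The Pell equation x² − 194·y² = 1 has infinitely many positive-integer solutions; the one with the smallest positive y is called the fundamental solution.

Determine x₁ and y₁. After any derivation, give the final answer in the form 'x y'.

d=194: √d = [13; 1,12,1,26] (ℓ=4, even), read p_3/q_3
k=0  a_k=13  p_k/q_k = 13/1
…
k=2  a_k=12  p_k/q_k = 181/13
k=3  a_k=1  p_k/q_k = 195/14
(x₁, y₁) = (195, 14);  195² − 194·14² = 1 ✓

195 14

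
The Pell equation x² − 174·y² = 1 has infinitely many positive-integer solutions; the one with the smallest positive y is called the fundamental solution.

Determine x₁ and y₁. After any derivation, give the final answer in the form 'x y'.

1451 110

√174 = [13; 5,4,5,26, …], period ℓ=4 (even) → k=3
i=0: a=13 ⇒ p=13, q=1
…
i=2: a=4 ⇒ p=277, q=21
i=3: a=5 ⇒ p=1451, q=110
(x₁, y₁) = (1451, 110);  1451² − 174·110² = 1 ✓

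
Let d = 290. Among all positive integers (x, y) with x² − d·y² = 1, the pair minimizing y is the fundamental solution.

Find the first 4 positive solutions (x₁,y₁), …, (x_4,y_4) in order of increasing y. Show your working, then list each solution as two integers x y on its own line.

d=290: √d = [17; 34] (ℓ=1, odd), read p_1/q_1
step 0: (17, 1)  from 17·(1,0) + (0,1)
step 1: (579, 34)  from 34·(17,1) + (1,0)
→ (579, 34).  Check: 579²=335241, 290·34²=335240, difference 1.
(x_2, y_2) = (579·579 + 290·34·34, 579·34 + 34·579) = (670481, 39372)
(x_3, y_3) = (579·670481 + 290·34·39372, 579·39372 + 34·670481) = (776416419, 45592742)
(x_4, y_4) = (579·776416419 + 290·34·45592742, 579·45592742 + 34·776416419) = (899089542721, 52796355864)

579 34
670481 39372
776416419 45592742
899089542721 52796355864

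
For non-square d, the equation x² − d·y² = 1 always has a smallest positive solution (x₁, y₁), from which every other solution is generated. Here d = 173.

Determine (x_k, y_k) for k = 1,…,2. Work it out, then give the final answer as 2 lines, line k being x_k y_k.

[13; 6,1,1,6,26] for √173; ℓ=5 ⇒ convergent index 9
a_0=13:  p_0=13·1+0=13,  q_0=13·0+1=1
…
a_2=1:  p_2=1·79+13=92,  q_2=1·6+1=7
a_3=1:  p_3=1·92+79=171,  q_3=1·7+6=13
a_4=6:  p_4=6·171+92=1118,  q_4=6·13+7=85
…
a_6=6:  p_6=6·29239+1118=176552,  q_6=6·2223+85=13423
…
a_8=1:  p_8=1·205791+176552=382343,  q_8=1·15646+13423=29069
a_9=6:  p_9=6·382343+205791=2499849,  q_9=6·29069+15646=190060
(x₁, y₁) = (2499849, 190060);  2499849² − 173·190060² = 1 ✓
n=2: (2499849,190060)∘(2499849,190060) = (2499849·2499849+173·190060·190060, 2499849·190060+190060·2499849) = (12498490045601,950242601880)

2499849 190060
12498490045601 950242601880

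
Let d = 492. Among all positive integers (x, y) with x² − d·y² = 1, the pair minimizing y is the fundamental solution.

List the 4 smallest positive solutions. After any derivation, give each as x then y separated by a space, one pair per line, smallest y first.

29767 1342
1772148577 79894628
105503093353351 4756446782010
6281021157926249857 283170302640288712

[22; 5,1,1,10,1,1,5,44] for √492; ℓ=8 ⇒ convergent index 7
i=0: a=22 ⇒ p=22, q=1
i=1: a=5 ⇒ p=111, q=5
i=2: a=1 ⇒ p=133, q=6
i=3: a=1 ⇒ p=244, q=11
i=4: a=10 ⇒ p=2573, q=116
…
i=6: a=1 ⇒ p=5390, q=243
i=7: a=5 ⇒ p=29767, q=1342
→ (29767, 1342).  Check: 29767²=886074289, 492·1342²=886074288, difference 1.
k=2:  x_2 = 29767·29767+492·1342·1342 = 1772148577,  y_2 = 29767·1342+1342·29767 = 79894628
k=3:  x_3 = 29767·1772148577+492·1342·79894628 = 105503093353351,  y_3 = 29767·79894628+1342·1772148577 = 4756446782010
k=4:  x_4 = 29767·105503093353351+492·1342·4756446782010 = 6281021157926249857,  y_4 = 29767·4756446782010+1342·105503093353351 = 283170302640288712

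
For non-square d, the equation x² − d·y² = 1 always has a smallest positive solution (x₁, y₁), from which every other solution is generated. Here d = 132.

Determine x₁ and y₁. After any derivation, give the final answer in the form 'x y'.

√132 → a₀=11, period (2,22); ℓ=2 even so k=1
step 0: (11, 1)  from 11·(1,0) + (0,1)
step 1: (23, 2)  from 2·(11,1) + (1,0)
→ (23, 2).  Check: 23²=529, 132·2²=528, difference 1.

23 2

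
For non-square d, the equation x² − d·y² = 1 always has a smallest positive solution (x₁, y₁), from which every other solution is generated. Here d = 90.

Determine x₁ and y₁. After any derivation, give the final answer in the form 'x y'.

19 2

d=90: √d = [9; 2,18] (ℓ=2, even), read p_1/q_1
i=0: a=9 ⇒ p=9, q=1
i=1: a=2 ⇒ p=19, q=2
(x₁, y₁) = (19, 2);  19² − 90·2² = 1 ✓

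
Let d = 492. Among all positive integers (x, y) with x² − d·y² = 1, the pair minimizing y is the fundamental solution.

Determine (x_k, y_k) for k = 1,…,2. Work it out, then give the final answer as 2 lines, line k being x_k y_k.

√492 = [22; 5,1,1,10,1,1,5,44, …], period ℓ=8 (even) → k=7
a_0=22:  p_0=22·1+0=22,  q_0=22·0+1=1
a_1=5:  p_1=5·22+1=111,  q_1=5·1+0=5
…
a_4=10:  p_4=10·244+133=2573,  q_4=10·11+6=116
…
a_6=1:  p_6=1·2817+2573=5390,  q_6=1·127+116=243
a_7=5:  p_7=5·5390+2817=29767,  q_7=5·243+127=1342
(x₁, y₁) = (29767, 1342);  29767² − 492·1342² = 1 ✓
k=2:  x_2 = 29767·29767+492·1342·1342 = 1772148577,  y_2 = 29767·1342+1342·29767 = 79894628

29767 1342
1772148577 79894628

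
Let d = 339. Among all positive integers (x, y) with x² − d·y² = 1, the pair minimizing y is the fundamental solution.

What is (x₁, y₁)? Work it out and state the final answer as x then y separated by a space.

97970 5321

[18; 2,2,2,1,17,1,2,2,2,36] for √339; ℓ=10 ⇒ convergent index 9
i=0: a=18 ⇒ p=18, q=1
…
i=4: a=1 ⇒ p=313, q=17
…
i=8: a=2 ⇒ p=40359, q=2192
i=9: a=2 ⇒ p=97970, q=5321
→ (97970, 5321).  Check: 97970²=9598120900, 339·5321²=9598120899, difference 1.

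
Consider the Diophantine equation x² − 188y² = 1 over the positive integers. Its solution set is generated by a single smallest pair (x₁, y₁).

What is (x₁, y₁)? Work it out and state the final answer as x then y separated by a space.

4607 336

[13; 1,2,2,6,2,2,1,26] for √188; ℓ=8 ⇒ convergent index 7
i=0: a=13 ⇒ p=13, q=1
i=1: a=1 ⇒ p=14, q=1
i=2: a=2 ⇒ p=41, q=3
…
i=5: a=2 ⇒ p=1330, q=97
i=6: a=2 ⇒ p=3277, q=239
i=7: a=1 ⇒ p=4607, q=336
→ (4607, 336).  Check: 4607²=21224449, 188·336²=21224448, difference 1.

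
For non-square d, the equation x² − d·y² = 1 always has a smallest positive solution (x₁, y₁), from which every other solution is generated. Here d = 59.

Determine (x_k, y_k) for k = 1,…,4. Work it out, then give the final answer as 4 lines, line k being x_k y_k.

√59 → a₀=7, period (1,2,7,2,1,14); ℓ=6 even so k=5
i=0: a=7 ⇒ p=7, q=1
…
i=4: a=2 ⇒ p=361, q=47
i=5: a=1 ⇒ p=530, q=69
fundamental: x₁=530, y₁=69  (since 280900 − 59·4761 = 1)
n=2: (530,69)∘(530,69) = (530·530+59·69·69, 530·69+69·530) = (561799,73140)
n=3: (561799,73140)∘(530,69) = (530·561799+59·69·73140, 530·73140+69·561799) = (595506410,77528331)
n=4: (595506410,77528331)∘(530,69) = (530·595506410+59·69·77528331, 530·77528331+69·595506410) = (631236232801,82179957720)

530 69
561799 73140
595506410 77528331
631236232801 82179957720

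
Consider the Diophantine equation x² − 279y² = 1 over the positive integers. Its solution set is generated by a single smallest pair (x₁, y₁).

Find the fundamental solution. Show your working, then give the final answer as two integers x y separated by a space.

[16; 1,2,2,1,2,2,1,32] for √279; ℓ=8 ⇒ convergent index 7
k=0  a_k=16  p_k/q_k = 16/1
…
k=2  a_k=2  p_k/q_k = 50/3
…
k=5  a_k=2  p_k/q_k = 451/27
k=6  a_k=2  p_k/q_k = 1069/64
k=7  a_k=1  p_k/q_k = 1520/91
fundamental: x₁=1520, y₁=91  (since 2310400 − 279·8281 = 1)

1520 91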